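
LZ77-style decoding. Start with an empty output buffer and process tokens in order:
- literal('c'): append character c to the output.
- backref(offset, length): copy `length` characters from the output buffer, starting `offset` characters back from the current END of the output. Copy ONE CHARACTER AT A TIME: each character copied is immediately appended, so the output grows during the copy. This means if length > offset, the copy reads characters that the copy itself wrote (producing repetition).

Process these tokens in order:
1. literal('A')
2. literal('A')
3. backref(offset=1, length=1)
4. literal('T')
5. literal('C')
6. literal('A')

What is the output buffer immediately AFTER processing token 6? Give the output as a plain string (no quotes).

Answer: AAATCA

Derivation:
Token 1: literal('A'). Output: "A"
Token 2: literal('A'). Output: "AA"
Token 3: backref(off=1, len=1). Copied 'A' from pos 1. Output: "AAA"
Token 4: literal('T'). Output: "AAAT"
Token 5: literal('C'). Output: "AAATC"
Token 6: literal('A'). Output: "AAATCA"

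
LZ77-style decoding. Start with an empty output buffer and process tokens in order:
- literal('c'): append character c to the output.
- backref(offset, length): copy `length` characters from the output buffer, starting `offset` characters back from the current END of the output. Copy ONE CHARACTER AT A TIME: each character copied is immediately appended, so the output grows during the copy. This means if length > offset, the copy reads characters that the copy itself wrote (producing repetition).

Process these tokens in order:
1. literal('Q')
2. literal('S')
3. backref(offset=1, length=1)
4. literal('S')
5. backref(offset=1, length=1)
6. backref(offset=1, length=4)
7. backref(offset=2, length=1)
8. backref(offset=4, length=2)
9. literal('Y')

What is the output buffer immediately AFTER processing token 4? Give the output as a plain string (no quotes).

Answer: QSSS

Derivation:
Token 1: literal('Q'). Output: "Q"
Token 2: literal('S'). Output: "QS"
Token 3: backref(off=1, len=1). Copied 'S' from pos 1. Output: "QSS"
Token 4: literal('S'). Output: "QSSS"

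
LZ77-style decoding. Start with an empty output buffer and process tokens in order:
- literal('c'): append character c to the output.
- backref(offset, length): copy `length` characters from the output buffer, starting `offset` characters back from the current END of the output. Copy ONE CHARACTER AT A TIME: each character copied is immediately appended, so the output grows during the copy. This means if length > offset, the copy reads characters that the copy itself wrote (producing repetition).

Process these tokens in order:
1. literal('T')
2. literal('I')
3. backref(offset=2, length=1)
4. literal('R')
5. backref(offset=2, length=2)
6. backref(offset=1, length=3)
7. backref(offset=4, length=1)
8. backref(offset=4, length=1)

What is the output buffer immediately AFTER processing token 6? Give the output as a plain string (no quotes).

Token 1: literal('T'). Output: "T"
Token 2: literal('I'). Output: "TI"
Token 3: backref(off=2, len=1). Copied 'T' from pos 0. Output: "TIT"
Token 4: literal('R'). Output: "TITR"
Token 5: backref(off=2, len=2). Copied 'TR' from pos 2. Output: "TITRTR"
Token 6: backref(off=1, len=3) (overlapping!). Copied 'RRR' from pos 5. Output: "TITRTRRRR"

Answer: TITRTRRRR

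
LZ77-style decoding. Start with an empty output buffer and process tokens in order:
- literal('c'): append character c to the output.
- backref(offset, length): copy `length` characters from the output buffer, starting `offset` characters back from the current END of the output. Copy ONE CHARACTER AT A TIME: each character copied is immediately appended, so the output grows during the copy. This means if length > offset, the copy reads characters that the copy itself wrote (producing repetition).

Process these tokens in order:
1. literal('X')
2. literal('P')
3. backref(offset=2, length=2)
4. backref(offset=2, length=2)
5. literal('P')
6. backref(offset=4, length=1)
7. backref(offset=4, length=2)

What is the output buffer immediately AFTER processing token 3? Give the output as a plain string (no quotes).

Answer: XPXP

Derivation:
Token 1: literal('X'). Output: "X"
Token 2: literal('P'). Output: "XP"
Token 3: backref(off=2, len=2). Copied 'XP' from pos 0. Output: "XPXP"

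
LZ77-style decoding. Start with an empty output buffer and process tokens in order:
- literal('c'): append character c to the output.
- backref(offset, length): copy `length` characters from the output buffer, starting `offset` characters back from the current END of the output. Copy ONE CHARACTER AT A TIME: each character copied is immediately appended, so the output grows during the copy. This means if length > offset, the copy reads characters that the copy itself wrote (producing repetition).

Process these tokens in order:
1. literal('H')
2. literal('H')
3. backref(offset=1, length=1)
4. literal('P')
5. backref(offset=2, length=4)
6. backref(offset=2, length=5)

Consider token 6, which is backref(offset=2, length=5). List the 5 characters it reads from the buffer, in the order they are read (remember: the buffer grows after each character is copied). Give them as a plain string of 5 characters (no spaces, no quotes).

Token 1: literal('H'). Output: "H"
Token 2: literal('H'). Output: "HH"
Token 3: backref(off=1, len=1). Copied 'H' from pos 1. Output: "HHH"
Token 4: literal('P'). Output: "HHHP"
Token 5: backref(off=2, len=4) (overlapping!). Copied 'HPHP' from pos 2. Output: "HHHPHPHP"
Token 6: backref(off=2, len=5). Buffer before: "HHHPHPHP" (len 8)
  byte 1: read out[6]='H', append. Buffer now: "HHHPHPHPH"
  byte 2: read out[7]='P', append. Buffer now: "HHHPHPHPHP"
  byte 3: read out[8]='H', append. Buffer now: "HHHPHPHPHPH"
  byte 4: read out[9]='P', append. Buffer now: "HHHPHPHPHPHP"
  byte 5: read out[10]='H', append. Buffer now: "HHHPHPHPHPHPH"

Answer: HPHPH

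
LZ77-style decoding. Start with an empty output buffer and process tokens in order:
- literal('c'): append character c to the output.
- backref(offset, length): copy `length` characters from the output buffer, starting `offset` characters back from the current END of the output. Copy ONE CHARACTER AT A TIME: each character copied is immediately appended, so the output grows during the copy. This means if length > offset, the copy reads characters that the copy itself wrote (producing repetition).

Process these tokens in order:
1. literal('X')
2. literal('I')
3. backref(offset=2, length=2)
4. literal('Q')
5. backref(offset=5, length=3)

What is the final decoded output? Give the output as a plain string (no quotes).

Token 1: literal('X'). Output: "X"
Token 2: literal('I'). Output: "XI"
Token 3: backref(off=2, len=2). Copied 'XI' from pos 0. Output: "XIXI"
Token 4: literal('Q'). Output: "XIXIQ"
Token 5: backref(off=5, len=3). Copied 'XIX' from pos 0. Output: "XIXIQXIX"

Answer: XIXIQXIX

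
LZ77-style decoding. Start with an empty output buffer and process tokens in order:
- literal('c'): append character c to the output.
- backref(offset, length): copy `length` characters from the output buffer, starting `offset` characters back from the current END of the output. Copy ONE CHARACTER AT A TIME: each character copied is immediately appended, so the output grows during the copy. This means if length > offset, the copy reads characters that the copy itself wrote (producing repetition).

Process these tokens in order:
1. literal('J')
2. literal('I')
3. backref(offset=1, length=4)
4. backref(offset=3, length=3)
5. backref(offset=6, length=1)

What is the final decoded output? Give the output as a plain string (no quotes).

Answer: JIIIIIIIII

Derivation:
Token 1: literal('J'). Output: "J"
Token 2: literal('I'). Output: "JI"
Token 3: backref(off=1, len=4) (overlapping!). Copied 'IIII' from pos 1. Output: "JIIIII"
Token 4: backref(off=3, len=3). Copied 'III' from pos 3. Output: "JIIIIIIII"
Token 5: backref(off=6, len=1). Copied 'I' from pos 3. Output: "JIIIIIIIII"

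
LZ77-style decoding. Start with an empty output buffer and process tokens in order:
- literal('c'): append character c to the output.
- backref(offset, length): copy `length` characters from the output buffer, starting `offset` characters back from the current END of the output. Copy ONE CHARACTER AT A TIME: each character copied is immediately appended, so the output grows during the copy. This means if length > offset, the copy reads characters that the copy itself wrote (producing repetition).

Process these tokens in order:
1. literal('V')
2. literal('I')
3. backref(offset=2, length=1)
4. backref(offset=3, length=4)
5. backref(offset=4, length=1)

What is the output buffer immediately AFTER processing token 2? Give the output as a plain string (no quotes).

Token 1: literal('V'). Output: "V"
Token 2: literal('I'). Output: "VI"

Answer: VI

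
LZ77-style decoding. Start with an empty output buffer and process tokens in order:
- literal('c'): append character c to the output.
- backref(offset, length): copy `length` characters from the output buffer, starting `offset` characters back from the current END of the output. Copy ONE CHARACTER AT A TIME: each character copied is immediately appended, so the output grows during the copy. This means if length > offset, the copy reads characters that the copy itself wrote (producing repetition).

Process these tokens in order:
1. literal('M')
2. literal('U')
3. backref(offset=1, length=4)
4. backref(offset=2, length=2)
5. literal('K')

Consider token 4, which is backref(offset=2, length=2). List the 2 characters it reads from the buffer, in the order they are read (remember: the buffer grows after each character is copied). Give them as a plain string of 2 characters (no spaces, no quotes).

Answer: UU

Derivation:
Token 1: literal('M'). Output: "M"
Token 2: literal('U'). Output: "MU"
Token 3: backref(off=1, len=4) (overlapping!). Copied 'UUUU' from pos 1. Output: "MUUUUU"
Token 4: backref(off=2, len=2). Buffer before: "MUUUUU" (len 6)
  byte 1: read out[4]='U', append. Buffer now: "MUUUUUU"
  byte 2: read out[5]='U', append. Buffer now: "MUUUUUUU"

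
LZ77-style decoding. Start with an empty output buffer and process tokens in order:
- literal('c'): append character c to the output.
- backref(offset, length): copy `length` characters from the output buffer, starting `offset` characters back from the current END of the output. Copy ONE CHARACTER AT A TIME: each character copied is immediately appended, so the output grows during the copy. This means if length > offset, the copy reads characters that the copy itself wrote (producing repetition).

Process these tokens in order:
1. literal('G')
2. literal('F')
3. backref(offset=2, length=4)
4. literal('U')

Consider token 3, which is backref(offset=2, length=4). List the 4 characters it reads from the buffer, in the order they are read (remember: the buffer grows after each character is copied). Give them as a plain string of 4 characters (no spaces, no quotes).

Answer: GFGF

Derivation:
Token 1: literal('G'). Output: "G"
Token 2: literal('F'). Output: "GF"
Token 3: backref(off=2, len=4). Buffer before: "GF" (len 2)
  byte 1: read out[0]='G', append. Buffer now: "GFG"
  byte 2: read out[1]='F', append. Buffer now: "GFGF"
  byte 3: read out[2]='G', append. Buffer now: "GFGFG"
  byte 4: read out[3]='F', append. Buffer now: "GFGFGF"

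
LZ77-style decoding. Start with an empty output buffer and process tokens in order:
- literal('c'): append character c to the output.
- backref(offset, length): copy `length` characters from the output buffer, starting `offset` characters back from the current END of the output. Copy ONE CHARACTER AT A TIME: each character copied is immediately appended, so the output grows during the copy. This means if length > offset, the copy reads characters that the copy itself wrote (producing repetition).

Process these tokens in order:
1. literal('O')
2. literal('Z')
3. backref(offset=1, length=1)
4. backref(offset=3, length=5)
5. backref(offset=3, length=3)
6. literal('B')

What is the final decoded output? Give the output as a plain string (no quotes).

Answer: OZZOZZOZZOZB

Derivation:
Token 1: literal('O'). Output: "O"
Token 2: literal('Z'). Output: "OZ"
Token 3: backref(off=1, len=1). Copied 'Z' from pos 1. Output: "OZZ"
Token 4: backref(off=3, len=5) (overlapping!). Copied 'OZZOZ' from pos 0. Output: "OZZOZZOZ"
Token 5: backref(off=3, len=3). Copied 'ZOZ' from pos 5. Output: "OZZOZZOZZOZ"
Token 6: literal('B'). Output: "OZZOZZOZZOZB"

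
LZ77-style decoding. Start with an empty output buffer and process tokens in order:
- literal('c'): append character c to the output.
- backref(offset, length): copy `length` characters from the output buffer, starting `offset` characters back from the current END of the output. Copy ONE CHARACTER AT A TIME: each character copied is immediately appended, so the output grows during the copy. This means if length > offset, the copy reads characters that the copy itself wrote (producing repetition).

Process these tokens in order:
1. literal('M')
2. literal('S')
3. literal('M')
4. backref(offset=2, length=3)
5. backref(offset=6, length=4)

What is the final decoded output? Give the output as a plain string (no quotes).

Answer: MSMSMSMSMS

Derivation:
Token 1: literal('M'). Output: "M"
Token 2: literal('S'). Output: "MS"
Token 3: literal('M'). Output: "MSM"
Token 4: backref(off=2, len=3) (overlapping!). Copied 'SMS' from pos 1. Output: "MSMSMS"
Token 5: backref(off=6, len=4). Copied 'MSMS' from pos 0. Output: "MSMSMSMSMS"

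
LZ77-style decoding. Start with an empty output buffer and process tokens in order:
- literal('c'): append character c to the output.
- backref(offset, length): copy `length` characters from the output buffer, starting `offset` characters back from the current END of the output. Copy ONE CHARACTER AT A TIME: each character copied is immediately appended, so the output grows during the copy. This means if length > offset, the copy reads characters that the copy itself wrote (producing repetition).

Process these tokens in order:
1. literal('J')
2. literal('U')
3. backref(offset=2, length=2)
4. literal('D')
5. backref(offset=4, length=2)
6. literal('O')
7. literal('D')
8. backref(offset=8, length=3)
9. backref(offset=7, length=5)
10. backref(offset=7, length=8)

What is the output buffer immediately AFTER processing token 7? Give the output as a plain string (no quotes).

Token 1: literal('J'). Output: "J"
Token 2: literal('U'). Output: "JU"
Token 3: backref(off=2, len=2). Copied 'JU' from pos 0. Output: "JUJU"
Token 4: literal('D'). Output: "JUJUD"
Token 5: backref(off=4, len=2). Copied 'UJ' from pos 1. Output: "JUJUDUJ"
Token 6: literal('O'). Output: "JUJUDUJO"
Token 7: literal('D'). Output: "JUJUDUJOD"

Answer: JUJUDUJOD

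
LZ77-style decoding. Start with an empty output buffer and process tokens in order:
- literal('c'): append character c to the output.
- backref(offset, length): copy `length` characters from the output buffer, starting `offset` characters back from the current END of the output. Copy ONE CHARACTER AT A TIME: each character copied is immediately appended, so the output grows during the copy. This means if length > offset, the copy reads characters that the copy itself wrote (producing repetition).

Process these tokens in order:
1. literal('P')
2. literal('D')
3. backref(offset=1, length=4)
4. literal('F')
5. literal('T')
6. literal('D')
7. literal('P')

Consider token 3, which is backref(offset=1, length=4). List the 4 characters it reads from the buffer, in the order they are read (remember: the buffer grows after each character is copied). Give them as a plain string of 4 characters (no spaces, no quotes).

Answer: DDDD

Derivation:
Token 1: literal('P'). Output: "P"
Token 2: literal('D'). Output: "PD"
Token 3: backref(off=1, len=4). Buffer before: "PD" (len 2)
  byte 1: read out[1]='D', append. Buffer now: "PDD"
  byte 2: read out[2]='D', append. Buffer now: "PDDD"
  byte 3: read out[3]='D', append. Buffer now: "PDDDD"
  byte 4: read out[4]='D', append. Buffer now: "PDDDDD"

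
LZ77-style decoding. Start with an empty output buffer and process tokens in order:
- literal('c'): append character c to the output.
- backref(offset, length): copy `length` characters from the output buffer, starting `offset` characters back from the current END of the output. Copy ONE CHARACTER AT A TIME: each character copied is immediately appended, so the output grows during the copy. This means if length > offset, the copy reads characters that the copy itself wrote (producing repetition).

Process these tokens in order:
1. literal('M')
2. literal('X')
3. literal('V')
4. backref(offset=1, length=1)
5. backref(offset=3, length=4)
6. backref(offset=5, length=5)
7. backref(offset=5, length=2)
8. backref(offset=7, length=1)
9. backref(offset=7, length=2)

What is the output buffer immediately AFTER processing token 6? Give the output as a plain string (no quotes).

Answer: MXVVXVVXVXVVX

Derivation:
Token 1: literal('M'). Output: "M"
Token 2: literal('X'). Output: "MX"
Token 3: literal('V'). Output: "MXV"
Token 4: backref(off=1, len=1). Copied 'V' from pos 2. Output: "MXVV"
Token 5: backref(off=3, len=4) (overlapping!). Copied 'XVVX' from pos 1. Output: "MXVVXVVX"
Token 6: backref(off=5, len=5). Copied 'VXVVX' from pos 3. Output: "MXVVXVVXVXVVX"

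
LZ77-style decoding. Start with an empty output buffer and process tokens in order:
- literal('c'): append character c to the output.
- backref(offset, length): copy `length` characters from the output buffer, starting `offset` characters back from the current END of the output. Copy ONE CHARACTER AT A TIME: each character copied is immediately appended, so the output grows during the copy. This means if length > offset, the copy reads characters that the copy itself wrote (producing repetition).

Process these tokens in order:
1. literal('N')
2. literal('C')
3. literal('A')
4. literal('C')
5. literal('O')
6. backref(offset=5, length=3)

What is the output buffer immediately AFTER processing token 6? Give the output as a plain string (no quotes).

Token 1: literal('N'). Output: "N"
Token 2: literal('C'). Output: "NC"
Token 3: literal('A'). Output: "NCA"
Token 4: literal('C'). Output: "NCAC"
Token 5: literal('O'). Output: "NCACO"
Token 6: backref(off=5, len=3). Copied 'NCA' from pos 0. Output: "NCACONCA"

Answer: NCACONCA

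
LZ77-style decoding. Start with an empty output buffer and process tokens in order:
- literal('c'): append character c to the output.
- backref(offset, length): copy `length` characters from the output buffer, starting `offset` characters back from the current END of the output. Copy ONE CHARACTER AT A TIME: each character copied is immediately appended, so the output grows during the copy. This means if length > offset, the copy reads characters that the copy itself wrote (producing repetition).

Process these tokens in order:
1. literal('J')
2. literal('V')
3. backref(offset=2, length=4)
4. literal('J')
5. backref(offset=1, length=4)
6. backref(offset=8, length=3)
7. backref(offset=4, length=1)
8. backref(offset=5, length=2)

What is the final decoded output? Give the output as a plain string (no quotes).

Token 1: literal('J'). Output: "J"
Token 2: literal('V'). Output: "JV"
Token 3: backref(off=2, len=4) (overlapping!). Copied 'JVJV' from pos 0. Output: "JVJVJV"
Token 4: literal('J'). Output: "JVJVJVJ"
Token 5: backref(off=1, len=4) (overlapping!). Copied 'JJJJ' from pos 6. Output: "JVJVJVJJJJJ"
Token 6: backref(off=8, len=3). Copied 'VJV' from pos 3. Output: "JVJVJVJJJJJVJV"
Token 7: backref(off=4, len=1). Copied 'J' from pos 10. Output: "JVJVJVJJJJJVJVJ"
Token 8: backref(off=5, len=2). Copied 'JV' from pos 10. Output: "JVJVJVJJJJJVJVJJV"

Answer: JVJVJVJJJJJVJVJJV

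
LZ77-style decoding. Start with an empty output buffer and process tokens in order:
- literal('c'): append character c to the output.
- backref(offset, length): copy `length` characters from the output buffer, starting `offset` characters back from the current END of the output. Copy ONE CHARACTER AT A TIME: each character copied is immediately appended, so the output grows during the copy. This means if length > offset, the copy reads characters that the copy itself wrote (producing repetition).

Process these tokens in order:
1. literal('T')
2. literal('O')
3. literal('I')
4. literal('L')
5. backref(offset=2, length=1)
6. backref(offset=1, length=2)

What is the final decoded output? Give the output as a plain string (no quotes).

Answer: TOILIII

Derivation:
Token 1: literal('T'). Output: "T"
Token 2: literal('O'). Output: "TO"
Token 3: literal('I'). Output: "TOI"
Token 4: literal('L'). Output: "TOIL"
Token 5: backref(off=2, len=1). Copied 'I' from pos 2. Output: "TOILI"
Token 6: backref(off=1, len=2) (overlapping!). Copied 'II' from pos 4. Output: "TOILIII"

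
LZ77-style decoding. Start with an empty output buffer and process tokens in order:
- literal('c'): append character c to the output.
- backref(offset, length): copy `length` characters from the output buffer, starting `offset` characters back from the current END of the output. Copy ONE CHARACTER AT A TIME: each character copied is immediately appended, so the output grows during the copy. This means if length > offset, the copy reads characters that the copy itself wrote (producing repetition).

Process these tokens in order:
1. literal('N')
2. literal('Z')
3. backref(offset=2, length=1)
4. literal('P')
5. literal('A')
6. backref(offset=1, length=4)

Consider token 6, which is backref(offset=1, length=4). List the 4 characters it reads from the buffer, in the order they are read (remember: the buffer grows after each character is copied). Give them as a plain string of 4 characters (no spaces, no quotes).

Token 1: literal('N'). Output: "N"
Token 2: literal('Z'). Output: "NZ"
Token 3: backref(off=2, len=1). Copied 'N' from pos 0. Output: "NZN"
Token 4: literal('P'). Output: "NZNP"
Token 5: literal('A'). Output: "NZNPA"
Token 6: backref(off=1, len=4). Buffer before: "NZNPA" (len 5)
  byte 1: read out[4]='A', append. Buffer now: "NZNPAA"
  byte 2: read out[5]='A', append. Buffer now: "NZNPAAA"
  byte 3: read out[6]='A', append. Buffer now: "NZNPAAAA"
  byte 4: read out[7]='A', append. Buffer now: "NZNPAAAAA"

Answer: AAAA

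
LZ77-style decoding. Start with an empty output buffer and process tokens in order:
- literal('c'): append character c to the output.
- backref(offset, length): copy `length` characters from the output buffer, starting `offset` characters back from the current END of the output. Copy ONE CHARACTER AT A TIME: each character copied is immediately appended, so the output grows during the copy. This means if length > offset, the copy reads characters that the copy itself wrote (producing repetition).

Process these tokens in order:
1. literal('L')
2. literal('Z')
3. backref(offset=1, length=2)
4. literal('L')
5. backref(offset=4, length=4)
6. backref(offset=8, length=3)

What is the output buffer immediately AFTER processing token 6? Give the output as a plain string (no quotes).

Answer: LZZZLZZZLZZZ

Derivation:
Token 1: literal('L'). Output: "L"
Token 2: literal('Z'). Output: "LZ"
Token 3: backref(off=1, len=2) (overlapping!). Copied 'ZZ' from pos 1. Output: "LZZZ"
Token 4: literal('L'). Output: "LZZZL"
Token 5: backref(off=4, len=4). Copied 'ZZZL' from pos 1. Output: "LZZZLZZZL"
Token 6: backref(off=8, len=3). Copied 'ZZZ' from pos 1. Output: "LZZZLZZZLZZZ"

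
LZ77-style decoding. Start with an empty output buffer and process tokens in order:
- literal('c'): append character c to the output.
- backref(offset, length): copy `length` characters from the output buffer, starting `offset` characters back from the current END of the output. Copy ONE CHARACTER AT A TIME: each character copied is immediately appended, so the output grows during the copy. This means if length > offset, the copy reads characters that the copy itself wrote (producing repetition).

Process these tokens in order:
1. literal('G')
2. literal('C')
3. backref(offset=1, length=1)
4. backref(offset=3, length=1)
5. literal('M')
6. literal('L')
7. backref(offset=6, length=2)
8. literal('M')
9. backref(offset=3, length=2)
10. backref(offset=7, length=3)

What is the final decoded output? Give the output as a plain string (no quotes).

Answer: GCCGMLGCMGCMLG

Derivation:
Token 1: literal('G'). Output: "G"
Token 2: literal('C'). Output: "GC"
Token 3: backref(off=1, len=1). Copied 'C' from pos 1. Output: "GCC"
Token 4: backref(off=3, len=1). Copied 'G' from pos 0. Output: "GCCG"
Token 5: literal('M'). Output: "GCCGM"
Token 6: literal('L'). Output: "GCCGML"
Token 7: backref(off=6, len=2). Copied 'GC' from pos 0. Output: "GCCGMLGC"
Token 8: literal('M'). Output: "GCCGMLGCM"
Token 9: backref(off=3, len=2). Copied 'GC' from pos 6. Output: "GCCGMLGCMGC"
Token 10: backref(off=7, len=3). Copied 'MLG' from pos 4. Output: "GCCGMLGCMGCMLG"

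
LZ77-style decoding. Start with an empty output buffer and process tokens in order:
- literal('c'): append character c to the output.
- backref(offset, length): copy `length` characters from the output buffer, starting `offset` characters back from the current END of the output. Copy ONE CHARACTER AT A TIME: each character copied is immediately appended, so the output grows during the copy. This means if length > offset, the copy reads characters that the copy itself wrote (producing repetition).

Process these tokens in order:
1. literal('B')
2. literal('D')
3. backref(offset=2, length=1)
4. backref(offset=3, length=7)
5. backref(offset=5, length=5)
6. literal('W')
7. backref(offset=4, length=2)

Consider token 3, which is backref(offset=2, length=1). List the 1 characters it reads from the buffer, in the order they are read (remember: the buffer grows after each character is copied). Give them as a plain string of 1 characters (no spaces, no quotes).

Answer: B

Derivation:
Token 1: literal('B'). Output: "B"
Token 2: literal('D'). Output: "BD"
Token 3: backref(off=2, len=1). Buffer before: "BD" (len 2)
  byte 1: read out[0]='B', append. Buffer now: "BDB"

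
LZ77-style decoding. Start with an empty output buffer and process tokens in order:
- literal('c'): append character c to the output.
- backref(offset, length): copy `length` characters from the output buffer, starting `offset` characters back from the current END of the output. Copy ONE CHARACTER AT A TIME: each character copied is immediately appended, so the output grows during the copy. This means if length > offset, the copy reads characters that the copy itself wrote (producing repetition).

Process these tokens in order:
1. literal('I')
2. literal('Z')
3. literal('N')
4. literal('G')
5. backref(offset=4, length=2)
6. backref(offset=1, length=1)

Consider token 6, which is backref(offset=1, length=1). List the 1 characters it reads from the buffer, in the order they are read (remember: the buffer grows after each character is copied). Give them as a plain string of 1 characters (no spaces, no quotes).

Answer: Z

Derivation:
Token 1: literal('I'). Output: "I"
Token 2: literal('Z'). Output: "IZ"
Token 3: literal('N'). Output: "IZN"
Token 4: literal('G'). Output: "IZNG"
Token 5: backref(off=4, len=2). Copied 'IZ' from pos 0. Output: "IZNGIZ"
Token 6: backref(off=1, len=1). Buffer before: "IZNGIZ" (len 6)
  byte 1: read out[5]='Z', append. Buffer now: "IZNGIZZ"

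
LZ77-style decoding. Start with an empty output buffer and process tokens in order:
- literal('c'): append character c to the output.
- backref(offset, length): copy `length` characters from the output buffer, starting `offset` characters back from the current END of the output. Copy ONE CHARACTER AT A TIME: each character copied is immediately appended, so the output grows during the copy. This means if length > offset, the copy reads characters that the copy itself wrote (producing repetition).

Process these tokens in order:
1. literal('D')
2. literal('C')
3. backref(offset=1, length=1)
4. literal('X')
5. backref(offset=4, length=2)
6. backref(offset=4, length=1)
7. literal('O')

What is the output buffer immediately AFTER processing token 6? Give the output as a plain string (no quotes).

Answer: DCCXDCC

Derivation:
Token 1: literal('D'). Output: "D"
Token 2: literal('C'). Output: "DC"
Token 3: backref(off=1, len=1). Copied 'C' from pos 1. Output: "DCC"
Token 4: literal('X'). Output: "DCCX"
Token 5: backref(off=4, len=2). Copied 'DC' from pos 0. Output: "DCCXDC"
Token 6: backref(off=4, len=1). Copied 'C' from pos 2. Output: "DCCXDCC"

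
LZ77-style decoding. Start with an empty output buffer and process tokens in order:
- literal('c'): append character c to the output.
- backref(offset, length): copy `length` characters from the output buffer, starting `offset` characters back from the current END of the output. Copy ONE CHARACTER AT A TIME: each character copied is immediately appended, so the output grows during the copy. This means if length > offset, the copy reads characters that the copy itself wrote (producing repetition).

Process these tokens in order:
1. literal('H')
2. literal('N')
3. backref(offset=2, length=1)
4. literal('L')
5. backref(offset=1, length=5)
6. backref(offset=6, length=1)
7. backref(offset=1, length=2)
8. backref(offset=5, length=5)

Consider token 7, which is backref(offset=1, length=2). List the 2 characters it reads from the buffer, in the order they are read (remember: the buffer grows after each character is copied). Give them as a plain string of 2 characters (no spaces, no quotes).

Answer: LL

Derivation:
Token 1: literal('H'). Output: "H"
Token 2: literal('N'). Output: "HN"
Token 3: backref(off=2, len=1). Copied 'H' from pos 0. Output: "HNH"
Token 4: literal('L'). Output: "HNHL"
Token 5: backref(off=1, len=5) (overlapping!). Copied 'LLLLL' from pos 3. Output: "HNHLLLLLL"
Token 6: backref(off=6, len=1). Copied 'L' from pos 3. Output: "HNHLLLLLLL"
Token 7: backref(off=1, len=2). Buffer before: "HNHLLLLLLL" (len 10)
  byte 1: read out[9]='L', append. Buffer now: "HNHLLLLLLLL"
  byte 2: read out[10]='L', append. Buffer now: "HNHLLLLLLLLL"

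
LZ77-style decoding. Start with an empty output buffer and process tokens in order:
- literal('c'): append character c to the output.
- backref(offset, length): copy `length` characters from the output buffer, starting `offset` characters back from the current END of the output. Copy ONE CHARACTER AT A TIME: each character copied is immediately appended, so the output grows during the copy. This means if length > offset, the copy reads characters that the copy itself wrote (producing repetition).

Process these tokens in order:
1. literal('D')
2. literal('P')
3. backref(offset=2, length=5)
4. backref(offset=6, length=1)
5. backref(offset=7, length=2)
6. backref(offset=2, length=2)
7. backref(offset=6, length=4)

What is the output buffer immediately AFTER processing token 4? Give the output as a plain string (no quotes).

Answer: DPDPDPDP

Derivation:
Token 1: literal('D'). Output: "D"
Token 2: literal('P'). Output: "DP"
Token 3: backref(off=2, len=5) (overlapping!). Copied 'DPDPD' from pos 0. Output: "DPDPDPD"
Token 4: backref(off=6, len=1). Copied 'P' from pos 1. Output: "DPDPDPDP"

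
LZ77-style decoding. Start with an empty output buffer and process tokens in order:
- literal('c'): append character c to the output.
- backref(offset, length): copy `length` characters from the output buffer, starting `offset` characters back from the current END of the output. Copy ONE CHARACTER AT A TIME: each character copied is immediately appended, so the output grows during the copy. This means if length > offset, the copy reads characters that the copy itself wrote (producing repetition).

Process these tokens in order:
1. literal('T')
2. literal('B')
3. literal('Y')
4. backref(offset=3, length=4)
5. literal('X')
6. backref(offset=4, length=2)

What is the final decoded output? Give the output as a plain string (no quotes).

Answer: TBYTBYTXBY

Derivation:
Token 1: literal('T'). Output: "T"
Token 2: literal('B'). Output: "TB"
Token 3: literal('Y'). Output: "TBY"
Token 4: backref(off=3, len=4) (overlapping!). Copied 'TBYT' from pos 0. Output: "TBYTBYT"
Token 5: literal('X'). Output: "TBYTBYTX"
Token 6: backref(off=4, len=2). Copied 'BY' from pos 4. Output: "TBYTBYTXBY"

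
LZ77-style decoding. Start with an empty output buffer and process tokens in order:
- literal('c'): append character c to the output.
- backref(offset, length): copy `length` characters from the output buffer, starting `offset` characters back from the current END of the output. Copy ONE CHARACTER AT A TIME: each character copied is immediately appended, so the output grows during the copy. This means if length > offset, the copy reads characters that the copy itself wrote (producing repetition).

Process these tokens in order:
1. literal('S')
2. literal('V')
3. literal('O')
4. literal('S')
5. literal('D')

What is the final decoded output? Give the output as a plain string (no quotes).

Token 1: literal('S'). Output: "S"
Token 2: literal('V'). Output: "SV"
Token 3: literal('O'). Output: "SVO"
Token 4: literal('S'). Output: "SVOS"
Token 5: literal('D'). Output: "SVOSD"

Answer: SVOSD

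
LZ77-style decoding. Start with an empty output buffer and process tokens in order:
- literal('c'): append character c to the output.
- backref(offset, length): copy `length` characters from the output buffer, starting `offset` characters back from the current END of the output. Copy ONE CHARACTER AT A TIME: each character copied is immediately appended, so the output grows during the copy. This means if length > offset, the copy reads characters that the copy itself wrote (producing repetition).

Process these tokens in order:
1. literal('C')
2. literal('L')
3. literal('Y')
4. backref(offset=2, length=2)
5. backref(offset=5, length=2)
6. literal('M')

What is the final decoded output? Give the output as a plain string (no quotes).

Answer: CLYLYCLM

Derivation:
Token 1: literal('C'). Output: "C"
Token 2: literal('L'). Output: "CL"
Token 3: literal('Y'). Output: "CLY"
Token 4: backref(off=2, len=2). Copied 'LY' from pos 1. Output: "CLYLY"
Token 5: backref(off=5, len=2). Copied 'CL' from pos 0. Output: "CLYLYCL"
Token 6: literal('M'). Output: "CLYLYCLM"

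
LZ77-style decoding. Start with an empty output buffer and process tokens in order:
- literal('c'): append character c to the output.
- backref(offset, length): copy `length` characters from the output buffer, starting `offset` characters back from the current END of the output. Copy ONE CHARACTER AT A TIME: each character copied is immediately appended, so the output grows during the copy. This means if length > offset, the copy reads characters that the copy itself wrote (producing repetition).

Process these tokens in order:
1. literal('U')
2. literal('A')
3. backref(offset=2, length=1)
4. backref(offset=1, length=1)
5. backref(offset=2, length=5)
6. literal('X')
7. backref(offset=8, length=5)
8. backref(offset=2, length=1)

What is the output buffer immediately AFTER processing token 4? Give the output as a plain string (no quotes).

Answer: UAUU

Derivation:
Token 1: literal('U'). Output: "U"
Token 2: literal('A'). Output: "UA"
Token 3: backref(off=2, len=1). Copied 'U' from pos 0. Output: "UAU"
Token 4: backref(off=1, len=1). Copied 'U' from pos 2. Output: "UAUU"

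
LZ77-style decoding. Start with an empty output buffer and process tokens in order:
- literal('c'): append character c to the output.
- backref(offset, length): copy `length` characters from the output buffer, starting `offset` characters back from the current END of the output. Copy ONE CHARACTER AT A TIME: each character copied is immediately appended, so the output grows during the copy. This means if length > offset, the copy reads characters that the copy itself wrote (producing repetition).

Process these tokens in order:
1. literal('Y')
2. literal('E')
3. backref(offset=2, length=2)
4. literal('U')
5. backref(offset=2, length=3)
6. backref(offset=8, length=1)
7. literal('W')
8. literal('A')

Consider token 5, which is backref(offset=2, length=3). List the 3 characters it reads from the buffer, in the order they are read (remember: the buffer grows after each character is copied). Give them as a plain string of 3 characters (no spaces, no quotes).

Token 1: literal('Y'). Output: "Y"
Token 2: literal('E'). Output: "YE"
Token 3: backref(off=2, len=2). Copied 'YE' from pos 0. Output: "YEYE"
Token 4: literal('U'). Output: "YEYEU"
Token 5: backref(off=2, len=3). Buffer before: "YEYEU" (len 5)
  byte 1: read out[3]='E', append. Buffer now: "YEYEUE"
  byte 2: read out[4]='U', append. Buffer now: "YEYEUEU"
  byte 3: read out[5]='E', append. Buffer now: "YEYEUEUE"

Answer: EUE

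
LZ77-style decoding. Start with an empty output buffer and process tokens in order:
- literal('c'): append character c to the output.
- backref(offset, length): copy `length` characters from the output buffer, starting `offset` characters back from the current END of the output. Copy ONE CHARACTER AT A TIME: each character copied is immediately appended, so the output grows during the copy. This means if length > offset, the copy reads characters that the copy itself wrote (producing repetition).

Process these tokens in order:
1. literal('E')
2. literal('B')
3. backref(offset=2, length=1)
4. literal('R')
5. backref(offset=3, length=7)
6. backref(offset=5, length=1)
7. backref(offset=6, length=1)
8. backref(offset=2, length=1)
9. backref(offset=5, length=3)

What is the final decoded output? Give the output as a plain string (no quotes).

Answer: EBERBERBERBRRRRBR

Derivation:
Token 1: literal('E'). Output: "E"
Token 2: literal('B'). Output: "EB"
Token 3: backref(off=2, len=1). Copied 'E' from pos 0. Output: "EBE"
Token 4: literal('R'). Output: "EBER"
Token 5: backref(off=3, len=7) (overlapping!). Copied 'BERBERB' from pos 1. Output: "EBERBERBERB"
Token 6: backref(off=5, len=1). Copied 'R' from pos 6. Output: "EBERBERBERBR"
Token 7: backref(off=6, len=1). Copied 'R' from pos 6. Output: "EBERBERBERBRR"
Token 8: backref(off=2, len=1). Copied 'R' from pos 11. Output: "EBERBERBERBRRR"
Token 9: backref(off=5, len=3). Copied 'RBR' from pos 9. Output: "EBERBERBERBRRRRBR"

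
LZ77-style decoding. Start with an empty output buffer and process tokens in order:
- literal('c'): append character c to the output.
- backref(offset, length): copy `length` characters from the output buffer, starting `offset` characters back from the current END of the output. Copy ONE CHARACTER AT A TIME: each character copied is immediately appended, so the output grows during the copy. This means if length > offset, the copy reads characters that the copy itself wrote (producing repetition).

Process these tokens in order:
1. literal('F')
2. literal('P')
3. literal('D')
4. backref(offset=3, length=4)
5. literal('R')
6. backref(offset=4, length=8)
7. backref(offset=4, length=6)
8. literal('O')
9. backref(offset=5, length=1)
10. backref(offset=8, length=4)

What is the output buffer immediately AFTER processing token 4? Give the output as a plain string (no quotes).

Answer: FPDFPDF

Derivation:
Token 1: literal('F'). Output: "F"
Token 2: literal('P'). Output: "FP"
Token 3: literal('D'). Output: "FPD"
Token 4: backref(off=3, len=4) (overlapping!). Copied 'FPDF' from pos 0. Output: "FPDFPDF"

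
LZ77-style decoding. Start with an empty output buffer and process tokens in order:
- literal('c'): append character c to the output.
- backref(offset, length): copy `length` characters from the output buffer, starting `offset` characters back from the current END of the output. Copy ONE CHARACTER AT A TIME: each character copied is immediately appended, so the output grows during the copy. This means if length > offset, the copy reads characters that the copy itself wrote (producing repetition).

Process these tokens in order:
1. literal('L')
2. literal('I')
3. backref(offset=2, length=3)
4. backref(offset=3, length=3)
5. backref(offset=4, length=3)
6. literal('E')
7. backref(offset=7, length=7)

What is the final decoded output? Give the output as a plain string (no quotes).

Token 1: literal('L'). Output: "L"
Token 2: literal('I'). Output: "LI"
Token 3: backref(off=2, len=3) (overlapping!). Copied 'LIL' from pos 0. Output: "LILIL"
Token 4: backref(off=3, len=3). Copied 'LIL' from pos 2. Output: "LILILLIL"
Token 5: backref(off=4, len=3). Copied 'LLI' from pos 4. Output: "LILILLILLLI"
Token 6: literal('E'). Output: "LILILLILLLIE"
Token 7: backref(off=7, len=7). Copied 'LILLLIE' from pos 5. Output: "LILILLILLLIELILLLIE"

Answer: LILILLILLLIELILLLIE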